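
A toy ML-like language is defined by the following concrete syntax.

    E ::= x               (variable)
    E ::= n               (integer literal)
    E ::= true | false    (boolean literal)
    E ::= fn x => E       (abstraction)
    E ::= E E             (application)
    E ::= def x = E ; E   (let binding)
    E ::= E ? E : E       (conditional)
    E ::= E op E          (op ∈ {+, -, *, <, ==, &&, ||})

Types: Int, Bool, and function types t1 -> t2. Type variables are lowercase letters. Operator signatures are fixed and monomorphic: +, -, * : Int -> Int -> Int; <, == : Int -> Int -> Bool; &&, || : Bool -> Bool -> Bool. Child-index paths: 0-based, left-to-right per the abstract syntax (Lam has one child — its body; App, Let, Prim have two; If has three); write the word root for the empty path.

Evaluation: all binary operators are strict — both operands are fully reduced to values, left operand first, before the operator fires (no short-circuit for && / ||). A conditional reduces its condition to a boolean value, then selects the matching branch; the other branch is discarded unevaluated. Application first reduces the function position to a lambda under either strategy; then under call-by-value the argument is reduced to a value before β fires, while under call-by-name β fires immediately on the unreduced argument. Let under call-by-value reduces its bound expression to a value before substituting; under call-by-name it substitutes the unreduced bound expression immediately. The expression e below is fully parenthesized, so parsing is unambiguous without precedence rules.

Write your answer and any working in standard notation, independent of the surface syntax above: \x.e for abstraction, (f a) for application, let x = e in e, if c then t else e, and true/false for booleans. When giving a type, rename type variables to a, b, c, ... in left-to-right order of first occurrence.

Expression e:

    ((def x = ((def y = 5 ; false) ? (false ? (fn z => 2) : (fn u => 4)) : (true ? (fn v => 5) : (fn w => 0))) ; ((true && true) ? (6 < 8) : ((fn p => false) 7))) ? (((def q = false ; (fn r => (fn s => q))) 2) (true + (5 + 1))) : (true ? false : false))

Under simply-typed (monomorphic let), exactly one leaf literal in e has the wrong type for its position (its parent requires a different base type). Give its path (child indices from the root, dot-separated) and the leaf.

Answer: 1.1.0 : true

Trace:
let y : Int
  unify Bool ~ Bool
  unify Bool ~ Bool
\z._ : a -> Int
\u._ : b -> Int
  unify a -> Int ~ b -> Int
  unify a ~ b
  unify Int ~ Int
  unify Bool ~ Bool
\v._ : c -> Int
\w._ : d -> Int
  unify c -> Int ~ d -> Int
  unify c ~ d
  unify Int ~ Int
  unify b -> Int ~ d -> Int
  unify b ~ d
  unify Int ~ Int
let x : d -> Int
  unify Bool ~ Bool
  unify Bool ~ Bool
  unify Bool ~ Bool
  unify Int ~ Int
  unify Int ~ Int
\p._ : e -> Bool
  unify e -> Bool ~ Int -> f
  unify e ~ Int
  unify Bool ~ f
_ _ : Bool
  unify Bool ~ Bool
  unify Bool ~ Bool
let q : Bool
q : Bool
\s._ : h -> Bool
\r._ : g -> h -> Bool
  unify g -> h -> Bool ~ Int -> i
  unify g ~ Int
  unify h -> Bool ~ i
_ _ : h -> Bool
  unify Bool ~ Int
  FAIL: mismatch Bool ~ Int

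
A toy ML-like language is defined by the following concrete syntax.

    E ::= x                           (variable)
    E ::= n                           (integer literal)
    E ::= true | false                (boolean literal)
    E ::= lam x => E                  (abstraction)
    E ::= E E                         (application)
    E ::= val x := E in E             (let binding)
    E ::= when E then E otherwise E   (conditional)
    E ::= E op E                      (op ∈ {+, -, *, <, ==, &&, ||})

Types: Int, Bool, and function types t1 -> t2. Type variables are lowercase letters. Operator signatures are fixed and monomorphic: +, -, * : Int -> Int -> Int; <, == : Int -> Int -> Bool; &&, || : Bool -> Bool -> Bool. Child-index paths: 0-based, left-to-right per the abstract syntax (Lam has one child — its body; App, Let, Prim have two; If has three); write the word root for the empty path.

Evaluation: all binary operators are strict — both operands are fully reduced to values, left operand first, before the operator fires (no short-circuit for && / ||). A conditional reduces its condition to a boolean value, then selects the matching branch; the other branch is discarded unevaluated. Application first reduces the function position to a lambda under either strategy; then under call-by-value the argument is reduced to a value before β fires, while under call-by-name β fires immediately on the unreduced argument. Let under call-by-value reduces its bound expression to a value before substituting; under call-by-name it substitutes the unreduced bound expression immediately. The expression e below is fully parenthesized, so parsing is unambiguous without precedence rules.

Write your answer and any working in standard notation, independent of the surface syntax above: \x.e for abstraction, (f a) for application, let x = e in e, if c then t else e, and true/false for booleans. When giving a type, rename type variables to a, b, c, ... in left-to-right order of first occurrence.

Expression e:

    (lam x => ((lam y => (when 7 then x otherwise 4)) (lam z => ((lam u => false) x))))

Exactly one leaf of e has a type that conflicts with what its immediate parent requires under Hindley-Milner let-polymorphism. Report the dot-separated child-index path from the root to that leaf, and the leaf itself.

Trace:
  unify Int ~ Bool
  FAIL: mismatch Int ~ Bool

Answer: 0.0.0.0 : 7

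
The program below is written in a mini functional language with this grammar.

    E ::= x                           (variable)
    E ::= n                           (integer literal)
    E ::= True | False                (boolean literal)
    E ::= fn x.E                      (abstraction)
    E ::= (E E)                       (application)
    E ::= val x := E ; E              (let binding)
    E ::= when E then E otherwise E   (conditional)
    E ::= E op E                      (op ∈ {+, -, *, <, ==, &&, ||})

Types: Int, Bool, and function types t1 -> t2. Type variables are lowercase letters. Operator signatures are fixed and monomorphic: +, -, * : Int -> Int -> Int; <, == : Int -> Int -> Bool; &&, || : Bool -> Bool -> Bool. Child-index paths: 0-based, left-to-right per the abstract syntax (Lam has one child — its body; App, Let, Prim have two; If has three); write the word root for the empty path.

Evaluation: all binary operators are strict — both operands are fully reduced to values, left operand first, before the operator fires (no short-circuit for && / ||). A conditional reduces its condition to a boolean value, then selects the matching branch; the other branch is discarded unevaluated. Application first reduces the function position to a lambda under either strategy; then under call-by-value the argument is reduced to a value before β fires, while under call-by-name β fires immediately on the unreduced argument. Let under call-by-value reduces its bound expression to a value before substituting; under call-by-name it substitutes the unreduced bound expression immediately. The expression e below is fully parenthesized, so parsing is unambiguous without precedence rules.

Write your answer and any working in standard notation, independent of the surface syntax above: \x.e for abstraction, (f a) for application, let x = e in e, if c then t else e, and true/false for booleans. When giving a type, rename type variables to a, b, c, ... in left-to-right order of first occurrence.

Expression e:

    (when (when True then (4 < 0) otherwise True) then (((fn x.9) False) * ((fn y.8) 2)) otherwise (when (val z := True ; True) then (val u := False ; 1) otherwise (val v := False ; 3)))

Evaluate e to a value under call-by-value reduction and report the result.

Trace:
step 0: (if (if true then (4 < 0) else true) then (((\x.9) false) * ((\y.8) 2)) else (if (let z = true in true) then (let u = false in 1) else (let v = false in 3)))
step 1: [if@0] (if (4 < 0) then (((\x.9) false) * ((\y.8) 2)) else (if (let z = true in true) then (let u = false in 1) else (let v = false in 3)))
step 2: [delta@0] (if false then (((\x.9) false) * ((\y.8) 2)) else (if (let z = true in true) then (let u = false in 1) else (let v = false in 3)))
step 3: [if@root] (if (let z = true in true) then (let u = false in 1) else (let v = false in 3))
step 4: [let@0] (if true then (let u = false in 1) else (let v = false in 3))
step 5: [if@root] (let u = false in 1)
step 6: [let@root] 1

Answer: 1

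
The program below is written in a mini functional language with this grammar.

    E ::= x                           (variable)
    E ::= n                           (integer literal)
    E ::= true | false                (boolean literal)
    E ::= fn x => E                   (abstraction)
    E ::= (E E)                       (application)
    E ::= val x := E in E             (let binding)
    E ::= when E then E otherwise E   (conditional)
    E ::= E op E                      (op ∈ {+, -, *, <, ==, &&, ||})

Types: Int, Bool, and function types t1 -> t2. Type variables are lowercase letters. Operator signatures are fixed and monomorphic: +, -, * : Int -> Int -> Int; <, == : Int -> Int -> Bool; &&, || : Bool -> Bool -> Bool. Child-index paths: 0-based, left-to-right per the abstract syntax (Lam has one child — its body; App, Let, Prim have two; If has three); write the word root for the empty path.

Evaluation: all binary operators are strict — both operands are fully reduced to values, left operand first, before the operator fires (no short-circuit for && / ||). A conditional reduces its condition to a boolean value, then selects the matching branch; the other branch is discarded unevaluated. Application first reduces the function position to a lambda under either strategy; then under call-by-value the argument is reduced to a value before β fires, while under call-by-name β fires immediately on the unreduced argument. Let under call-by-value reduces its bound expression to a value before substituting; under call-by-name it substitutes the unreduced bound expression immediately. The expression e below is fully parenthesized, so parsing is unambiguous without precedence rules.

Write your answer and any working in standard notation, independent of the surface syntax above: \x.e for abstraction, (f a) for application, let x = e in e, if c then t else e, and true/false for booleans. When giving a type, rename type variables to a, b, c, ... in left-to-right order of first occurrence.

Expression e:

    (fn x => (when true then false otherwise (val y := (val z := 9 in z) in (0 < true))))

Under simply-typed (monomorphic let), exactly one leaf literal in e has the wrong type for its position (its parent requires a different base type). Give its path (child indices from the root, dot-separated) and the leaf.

Answer: 0.2.1.1 : true

Trace:
  unify Bool ~ Bool
let z : Int
z : Int
let y : Int
  unify Int ~ Int
  unify Bool ~ Int
  FAIL: mismatch Bool ~ Int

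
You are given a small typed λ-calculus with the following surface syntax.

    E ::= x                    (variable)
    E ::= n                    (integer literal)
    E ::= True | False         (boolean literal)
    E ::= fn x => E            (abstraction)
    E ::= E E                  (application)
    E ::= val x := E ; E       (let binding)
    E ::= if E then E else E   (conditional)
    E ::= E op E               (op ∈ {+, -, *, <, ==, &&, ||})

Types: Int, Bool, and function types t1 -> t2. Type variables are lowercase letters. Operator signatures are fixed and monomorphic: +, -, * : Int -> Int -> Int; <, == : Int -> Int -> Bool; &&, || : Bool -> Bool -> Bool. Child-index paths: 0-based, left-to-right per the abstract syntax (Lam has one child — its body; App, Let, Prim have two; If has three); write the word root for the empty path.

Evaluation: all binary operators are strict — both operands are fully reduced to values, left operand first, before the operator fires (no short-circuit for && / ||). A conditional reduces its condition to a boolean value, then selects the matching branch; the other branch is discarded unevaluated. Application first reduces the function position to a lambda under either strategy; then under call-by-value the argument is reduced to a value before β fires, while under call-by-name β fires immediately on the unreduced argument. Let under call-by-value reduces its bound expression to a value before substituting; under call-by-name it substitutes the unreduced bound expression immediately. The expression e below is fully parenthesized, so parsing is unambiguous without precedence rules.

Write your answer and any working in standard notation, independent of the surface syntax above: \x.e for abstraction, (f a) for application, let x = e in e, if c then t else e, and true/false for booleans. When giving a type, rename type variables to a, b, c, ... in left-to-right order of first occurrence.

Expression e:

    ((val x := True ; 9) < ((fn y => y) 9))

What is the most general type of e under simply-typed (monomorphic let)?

Trace:
let x : Bool
  unify Int ~ Int
y : a
\y._ : a -> a
  unify a -> a ~ Int -> b
  unify a ~ Int
  unify Int ~ b
_ _ : Int
  unify Int ~ Int

Answer: Bool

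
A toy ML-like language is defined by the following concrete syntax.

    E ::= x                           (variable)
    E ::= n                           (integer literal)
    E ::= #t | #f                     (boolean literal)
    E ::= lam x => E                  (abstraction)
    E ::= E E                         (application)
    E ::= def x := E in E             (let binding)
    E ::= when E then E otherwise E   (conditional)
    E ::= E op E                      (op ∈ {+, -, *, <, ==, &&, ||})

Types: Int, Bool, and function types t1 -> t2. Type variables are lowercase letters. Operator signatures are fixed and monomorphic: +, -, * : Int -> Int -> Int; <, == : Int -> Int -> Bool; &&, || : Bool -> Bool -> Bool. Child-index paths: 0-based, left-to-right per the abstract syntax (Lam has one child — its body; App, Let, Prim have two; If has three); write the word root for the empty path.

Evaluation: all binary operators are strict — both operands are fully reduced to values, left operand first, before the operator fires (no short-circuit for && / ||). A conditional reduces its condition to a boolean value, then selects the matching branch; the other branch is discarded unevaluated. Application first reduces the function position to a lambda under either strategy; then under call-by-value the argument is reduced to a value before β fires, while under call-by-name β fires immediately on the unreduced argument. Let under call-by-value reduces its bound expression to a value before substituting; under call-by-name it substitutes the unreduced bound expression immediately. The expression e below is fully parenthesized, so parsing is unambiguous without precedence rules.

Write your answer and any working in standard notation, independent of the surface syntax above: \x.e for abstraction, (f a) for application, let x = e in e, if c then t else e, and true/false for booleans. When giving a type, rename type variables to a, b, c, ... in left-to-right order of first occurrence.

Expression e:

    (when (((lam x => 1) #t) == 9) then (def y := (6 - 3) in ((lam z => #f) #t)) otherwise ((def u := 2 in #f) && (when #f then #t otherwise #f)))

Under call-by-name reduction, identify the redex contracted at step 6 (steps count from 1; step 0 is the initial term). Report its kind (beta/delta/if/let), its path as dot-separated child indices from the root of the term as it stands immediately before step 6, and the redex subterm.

Answer: delta at root : (false && false)

Trace:
step 0: (if (((\x.1) true) == 9) then (let y = (6 - 3) in ((\z.false) true)) else ((let u = 2 in false) && (if false then true else false)))
step 1: [beta@0.0] (if (1 == 9) then (let y = (6 - 3) in ((\z.false) true)) else ((let u = 2 in false) && (if false then true else false)))
step 2: [delta@0] (if false then (let y = (6 - 3) in ((\z.false) true)) else ((let u = 2 in false) && (if false then true else false)))
step 3: [if@root] ((let u = 2 in false) && (if false then true else false))
step 4: [let@0] (false && (if false then true else false))
step 5: [if@1] (false && false)
step 6: [delta@root] false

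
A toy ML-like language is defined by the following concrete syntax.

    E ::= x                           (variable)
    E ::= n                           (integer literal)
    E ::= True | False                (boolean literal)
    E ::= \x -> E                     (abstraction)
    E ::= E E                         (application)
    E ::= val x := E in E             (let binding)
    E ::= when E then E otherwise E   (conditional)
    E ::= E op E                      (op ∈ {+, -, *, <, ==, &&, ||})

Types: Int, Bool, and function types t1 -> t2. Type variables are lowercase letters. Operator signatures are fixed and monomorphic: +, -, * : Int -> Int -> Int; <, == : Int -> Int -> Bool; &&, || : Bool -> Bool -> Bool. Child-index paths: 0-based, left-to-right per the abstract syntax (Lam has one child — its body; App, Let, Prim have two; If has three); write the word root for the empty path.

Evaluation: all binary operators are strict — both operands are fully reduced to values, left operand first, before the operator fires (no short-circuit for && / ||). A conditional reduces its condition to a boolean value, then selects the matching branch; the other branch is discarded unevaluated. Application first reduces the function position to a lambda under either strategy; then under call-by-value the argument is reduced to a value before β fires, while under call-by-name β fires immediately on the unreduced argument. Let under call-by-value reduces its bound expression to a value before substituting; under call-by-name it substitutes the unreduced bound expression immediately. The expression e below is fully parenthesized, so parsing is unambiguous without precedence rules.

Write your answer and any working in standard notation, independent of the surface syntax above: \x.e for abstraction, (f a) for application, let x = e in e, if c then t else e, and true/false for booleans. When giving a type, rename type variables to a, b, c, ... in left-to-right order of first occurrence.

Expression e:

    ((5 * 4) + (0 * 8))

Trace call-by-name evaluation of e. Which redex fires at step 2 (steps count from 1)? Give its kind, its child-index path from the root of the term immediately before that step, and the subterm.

Answer: delta at 1 : (0 * 8)

Derivation:
step 0: ((5 * 4) + (0 * 8))
step 1: [delta@0] (20 + (0 * 8))
step 2: [delta@1] (20 + 0)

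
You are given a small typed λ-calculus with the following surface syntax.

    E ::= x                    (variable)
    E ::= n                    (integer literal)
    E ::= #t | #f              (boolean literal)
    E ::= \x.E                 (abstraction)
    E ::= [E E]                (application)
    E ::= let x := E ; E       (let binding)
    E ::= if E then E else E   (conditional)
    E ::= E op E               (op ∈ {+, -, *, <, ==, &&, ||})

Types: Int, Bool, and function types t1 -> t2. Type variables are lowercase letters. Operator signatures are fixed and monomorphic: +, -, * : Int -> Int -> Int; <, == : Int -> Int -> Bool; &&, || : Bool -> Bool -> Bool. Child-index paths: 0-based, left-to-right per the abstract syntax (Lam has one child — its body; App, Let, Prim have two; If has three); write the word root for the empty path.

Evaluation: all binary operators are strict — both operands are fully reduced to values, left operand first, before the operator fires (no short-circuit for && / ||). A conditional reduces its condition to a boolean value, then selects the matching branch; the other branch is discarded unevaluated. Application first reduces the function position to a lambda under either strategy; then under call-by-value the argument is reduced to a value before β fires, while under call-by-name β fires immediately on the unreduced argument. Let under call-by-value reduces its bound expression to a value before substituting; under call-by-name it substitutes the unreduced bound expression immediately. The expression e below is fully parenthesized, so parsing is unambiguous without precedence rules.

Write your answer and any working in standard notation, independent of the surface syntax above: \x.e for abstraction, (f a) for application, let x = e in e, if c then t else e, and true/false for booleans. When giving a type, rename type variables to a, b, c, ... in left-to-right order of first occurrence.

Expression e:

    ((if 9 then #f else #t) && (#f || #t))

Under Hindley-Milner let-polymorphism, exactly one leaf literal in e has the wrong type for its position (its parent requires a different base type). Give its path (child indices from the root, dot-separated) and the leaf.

Answer: 0.0 : 9

Derivation:
  unify Int ~ Bool
  FAIL: mismatch Int ~ Bool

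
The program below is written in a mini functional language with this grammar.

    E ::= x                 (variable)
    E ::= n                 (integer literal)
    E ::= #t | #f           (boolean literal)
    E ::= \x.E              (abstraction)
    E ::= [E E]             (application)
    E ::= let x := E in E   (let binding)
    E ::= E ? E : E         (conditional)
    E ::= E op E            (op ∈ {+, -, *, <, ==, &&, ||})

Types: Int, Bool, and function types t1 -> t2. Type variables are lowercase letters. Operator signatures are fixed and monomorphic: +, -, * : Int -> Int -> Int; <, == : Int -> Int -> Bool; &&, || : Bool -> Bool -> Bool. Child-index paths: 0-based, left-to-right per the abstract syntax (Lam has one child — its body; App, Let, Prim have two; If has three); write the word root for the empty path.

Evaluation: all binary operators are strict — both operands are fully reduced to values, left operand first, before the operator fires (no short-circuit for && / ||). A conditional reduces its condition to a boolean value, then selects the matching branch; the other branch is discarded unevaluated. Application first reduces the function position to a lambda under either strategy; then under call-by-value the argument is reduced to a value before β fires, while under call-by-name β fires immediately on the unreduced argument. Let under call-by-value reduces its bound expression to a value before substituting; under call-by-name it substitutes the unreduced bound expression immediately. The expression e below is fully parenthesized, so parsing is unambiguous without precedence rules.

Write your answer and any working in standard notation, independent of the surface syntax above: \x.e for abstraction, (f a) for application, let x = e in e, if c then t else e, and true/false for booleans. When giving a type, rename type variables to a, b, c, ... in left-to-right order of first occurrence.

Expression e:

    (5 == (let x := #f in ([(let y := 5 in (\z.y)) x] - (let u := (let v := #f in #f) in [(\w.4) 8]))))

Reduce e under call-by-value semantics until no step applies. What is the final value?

Answer: false

Trace:
step 0: (5 == (let x = false in (((let y = 5 in (\z.y)) x) - (let u = (let v = false in false) in ((\w.4) 8)))))
step 1: [let@1] (5 == (((let y = 5 in (\z.y)) false) - (let u = (let v = false in false) in ((\w.4) 8))))
step 2: [let@1.0.0] (5 == (((\z.5) false) - (let u = (let v = false in false) in ((\w.4) 8))))
step 3: [beta@1.0] (5 == (5 - (let u = (let v = false in false) in ((\w.4) 8))))
step 4: [let@1.1.0] (5 == (5 - (let u = false in ((\w.4) 8))))
step 5: [let@1.1] (5 == (5 - ((\w.4) 8)))
step 6: [beta@1.1] (5 == (5 - 4))
step 7: [delta@1] (5 == 1)
step 8: [delta@root] false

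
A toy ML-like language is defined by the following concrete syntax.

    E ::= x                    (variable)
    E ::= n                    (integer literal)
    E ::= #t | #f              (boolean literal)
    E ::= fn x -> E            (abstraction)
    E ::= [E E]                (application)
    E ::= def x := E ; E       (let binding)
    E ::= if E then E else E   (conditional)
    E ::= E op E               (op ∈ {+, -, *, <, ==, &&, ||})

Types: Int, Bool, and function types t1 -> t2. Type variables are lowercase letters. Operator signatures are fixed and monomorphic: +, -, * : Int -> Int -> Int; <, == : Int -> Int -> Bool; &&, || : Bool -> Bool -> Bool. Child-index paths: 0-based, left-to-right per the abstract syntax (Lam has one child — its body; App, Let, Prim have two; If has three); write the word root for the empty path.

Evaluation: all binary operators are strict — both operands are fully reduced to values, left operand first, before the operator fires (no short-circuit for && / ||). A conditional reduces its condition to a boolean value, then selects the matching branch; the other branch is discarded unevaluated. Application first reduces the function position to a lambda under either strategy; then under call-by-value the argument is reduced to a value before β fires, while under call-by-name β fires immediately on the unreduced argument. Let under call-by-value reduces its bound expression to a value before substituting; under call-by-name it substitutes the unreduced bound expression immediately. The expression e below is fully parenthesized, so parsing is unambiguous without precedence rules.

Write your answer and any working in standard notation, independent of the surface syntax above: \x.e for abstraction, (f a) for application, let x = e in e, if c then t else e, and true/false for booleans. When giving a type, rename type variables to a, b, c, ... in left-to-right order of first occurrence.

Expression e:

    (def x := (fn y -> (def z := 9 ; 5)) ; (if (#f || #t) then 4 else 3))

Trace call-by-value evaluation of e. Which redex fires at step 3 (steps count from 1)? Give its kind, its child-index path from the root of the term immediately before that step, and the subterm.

Answer: if at root : (if true then 4 else 3)

Derivation:
step 0: (let x = (\y.(let z = 9 in 5)) in (if (false || true) then 4 else 3))
step 1: [let@root] (if (false || true) then 4 else 3)
step 2: [delta@0] (if true then 4 else 3)
step 3: [if@root] 4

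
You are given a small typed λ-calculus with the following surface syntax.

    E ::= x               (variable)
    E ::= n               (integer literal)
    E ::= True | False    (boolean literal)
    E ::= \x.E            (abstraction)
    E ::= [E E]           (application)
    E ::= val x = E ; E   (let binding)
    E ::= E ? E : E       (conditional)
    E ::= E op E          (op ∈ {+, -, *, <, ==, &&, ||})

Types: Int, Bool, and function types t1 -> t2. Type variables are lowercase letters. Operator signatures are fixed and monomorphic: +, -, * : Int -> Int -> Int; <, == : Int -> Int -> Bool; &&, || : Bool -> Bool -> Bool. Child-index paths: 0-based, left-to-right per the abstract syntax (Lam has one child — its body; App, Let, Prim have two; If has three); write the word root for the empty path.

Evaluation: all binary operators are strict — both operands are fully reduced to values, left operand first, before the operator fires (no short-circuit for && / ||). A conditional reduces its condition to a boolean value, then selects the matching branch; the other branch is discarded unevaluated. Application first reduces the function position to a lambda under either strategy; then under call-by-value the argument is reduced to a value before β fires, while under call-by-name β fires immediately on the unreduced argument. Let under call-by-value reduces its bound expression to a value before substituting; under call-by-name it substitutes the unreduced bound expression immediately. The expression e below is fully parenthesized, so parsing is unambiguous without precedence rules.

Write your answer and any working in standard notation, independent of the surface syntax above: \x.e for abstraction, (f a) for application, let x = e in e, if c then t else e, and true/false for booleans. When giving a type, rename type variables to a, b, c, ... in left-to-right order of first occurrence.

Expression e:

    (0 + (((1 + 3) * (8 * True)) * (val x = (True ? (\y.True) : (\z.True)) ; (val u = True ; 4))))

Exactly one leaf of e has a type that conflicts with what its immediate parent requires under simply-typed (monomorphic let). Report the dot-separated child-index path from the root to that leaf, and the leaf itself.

Answer: 1.0.1.1 : true

Trace:
  unify Int ~ Int
  unify Int ~ Int
  unify Int ~ Int
  unify Int ~ Int
  unify Int ~ Int
  unify Bool ~ Int
  FAIL: mismatch Bool ~ Int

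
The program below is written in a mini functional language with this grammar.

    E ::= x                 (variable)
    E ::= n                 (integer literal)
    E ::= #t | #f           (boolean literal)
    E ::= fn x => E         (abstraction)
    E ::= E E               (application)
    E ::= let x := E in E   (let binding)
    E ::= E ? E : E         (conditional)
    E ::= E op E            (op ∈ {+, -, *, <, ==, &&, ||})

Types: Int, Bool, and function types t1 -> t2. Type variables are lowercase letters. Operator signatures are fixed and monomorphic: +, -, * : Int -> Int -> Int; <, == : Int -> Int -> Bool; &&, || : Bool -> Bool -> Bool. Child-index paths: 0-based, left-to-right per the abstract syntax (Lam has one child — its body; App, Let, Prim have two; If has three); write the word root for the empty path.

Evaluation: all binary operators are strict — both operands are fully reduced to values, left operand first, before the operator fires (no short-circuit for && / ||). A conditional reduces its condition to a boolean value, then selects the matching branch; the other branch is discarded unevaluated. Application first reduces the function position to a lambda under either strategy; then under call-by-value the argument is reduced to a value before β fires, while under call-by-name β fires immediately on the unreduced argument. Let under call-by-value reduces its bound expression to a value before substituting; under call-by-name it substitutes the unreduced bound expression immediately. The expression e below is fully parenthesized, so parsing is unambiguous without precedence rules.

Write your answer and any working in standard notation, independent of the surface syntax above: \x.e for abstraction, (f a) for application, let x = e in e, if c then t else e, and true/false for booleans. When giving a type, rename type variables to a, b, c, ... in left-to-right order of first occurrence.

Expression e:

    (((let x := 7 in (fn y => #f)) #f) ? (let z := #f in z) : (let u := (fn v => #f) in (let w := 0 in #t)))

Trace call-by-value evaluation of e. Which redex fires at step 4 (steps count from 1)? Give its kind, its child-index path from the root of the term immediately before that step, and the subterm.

Answer: let at root : (let u = (\v.false) in (let w = 0 in true))

Working:
step 0: (if ((let x = 7 in (\y.false)) false) then (let z = false in z) else (let u = (\v.false) in (let w = 0 in true)))
step 1: [let@0.0] (if ((\y.false) false) then (let z = false in z) else (let u = (\v.false) in (let w = 0 in true)))
step 2: [beta@0] (if false then (let z = false in z) else (let u = (\v.false) in (let w = 0 in true)))
step 3: [if@root] (let u = (\v.false) in (let w = 0 in true))
step 4: [let@root] (let w = 0 in true)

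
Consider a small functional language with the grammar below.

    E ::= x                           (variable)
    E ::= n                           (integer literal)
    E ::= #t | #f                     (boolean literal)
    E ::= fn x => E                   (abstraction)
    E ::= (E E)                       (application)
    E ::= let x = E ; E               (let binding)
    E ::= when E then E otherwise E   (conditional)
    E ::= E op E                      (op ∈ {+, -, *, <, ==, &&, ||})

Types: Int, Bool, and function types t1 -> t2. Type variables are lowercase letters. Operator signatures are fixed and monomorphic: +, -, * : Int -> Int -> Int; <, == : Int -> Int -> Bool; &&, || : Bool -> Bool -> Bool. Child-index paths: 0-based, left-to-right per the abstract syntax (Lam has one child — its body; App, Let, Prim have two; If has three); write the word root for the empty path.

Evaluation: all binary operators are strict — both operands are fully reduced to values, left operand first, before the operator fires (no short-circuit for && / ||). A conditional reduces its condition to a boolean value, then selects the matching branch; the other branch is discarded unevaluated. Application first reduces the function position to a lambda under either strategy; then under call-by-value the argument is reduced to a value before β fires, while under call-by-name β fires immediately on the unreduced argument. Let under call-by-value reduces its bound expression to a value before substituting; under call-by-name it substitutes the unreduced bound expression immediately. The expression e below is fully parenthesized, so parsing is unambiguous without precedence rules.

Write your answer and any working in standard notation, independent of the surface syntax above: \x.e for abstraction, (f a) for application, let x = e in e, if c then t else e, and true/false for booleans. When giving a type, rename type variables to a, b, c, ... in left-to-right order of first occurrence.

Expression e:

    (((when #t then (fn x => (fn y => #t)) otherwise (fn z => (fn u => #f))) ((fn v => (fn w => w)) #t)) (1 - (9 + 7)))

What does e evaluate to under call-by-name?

Answer: true

Trace:
step 0: (((if true then (\x.(\y.true)) else (\z.(\u.false))) ((\v.(\w.w)) true)) (1 - (9 + 7)))
step 1: [if@0.0] (((\x.(\y.true)) ((\v.(\w.w)) true)) (1 - (9 + 7)))
step 2: [beta@0] ((\y.true) (1 - (9 + 7)))
step 3: [beta@root] true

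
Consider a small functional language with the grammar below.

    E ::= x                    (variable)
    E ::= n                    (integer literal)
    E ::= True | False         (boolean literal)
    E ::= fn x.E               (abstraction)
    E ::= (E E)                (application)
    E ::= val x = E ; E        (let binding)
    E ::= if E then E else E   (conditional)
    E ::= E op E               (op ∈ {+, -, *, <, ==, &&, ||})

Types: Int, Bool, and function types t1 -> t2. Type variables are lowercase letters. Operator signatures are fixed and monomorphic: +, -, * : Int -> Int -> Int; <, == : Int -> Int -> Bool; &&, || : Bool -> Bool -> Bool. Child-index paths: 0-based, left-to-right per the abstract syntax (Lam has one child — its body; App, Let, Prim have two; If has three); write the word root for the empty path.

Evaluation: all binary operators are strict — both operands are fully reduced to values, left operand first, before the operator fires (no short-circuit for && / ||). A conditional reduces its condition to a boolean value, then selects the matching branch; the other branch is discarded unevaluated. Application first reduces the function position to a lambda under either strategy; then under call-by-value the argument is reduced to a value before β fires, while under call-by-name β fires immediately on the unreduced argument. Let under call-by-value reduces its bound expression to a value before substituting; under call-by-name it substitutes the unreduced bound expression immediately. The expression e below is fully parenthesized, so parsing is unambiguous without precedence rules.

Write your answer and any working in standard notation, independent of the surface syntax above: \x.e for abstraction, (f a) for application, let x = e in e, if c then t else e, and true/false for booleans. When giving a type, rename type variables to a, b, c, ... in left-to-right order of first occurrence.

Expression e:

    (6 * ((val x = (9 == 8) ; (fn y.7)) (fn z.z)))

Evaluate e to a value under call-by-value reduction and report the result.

Derivation:
step 0: (6 * ((let x = (9 == 8) in (\y.7)) (\z.z)))
step 1: [delta@1.0.0] (6 * ((let x = false in (\y.7)) (\z.z)))
step 2: [let@1.0] (6 * ((\y.7) (\z.z)))
step 3: [beta@1] (6 * 7)
step 4: [delta@root] 42

Answer: 42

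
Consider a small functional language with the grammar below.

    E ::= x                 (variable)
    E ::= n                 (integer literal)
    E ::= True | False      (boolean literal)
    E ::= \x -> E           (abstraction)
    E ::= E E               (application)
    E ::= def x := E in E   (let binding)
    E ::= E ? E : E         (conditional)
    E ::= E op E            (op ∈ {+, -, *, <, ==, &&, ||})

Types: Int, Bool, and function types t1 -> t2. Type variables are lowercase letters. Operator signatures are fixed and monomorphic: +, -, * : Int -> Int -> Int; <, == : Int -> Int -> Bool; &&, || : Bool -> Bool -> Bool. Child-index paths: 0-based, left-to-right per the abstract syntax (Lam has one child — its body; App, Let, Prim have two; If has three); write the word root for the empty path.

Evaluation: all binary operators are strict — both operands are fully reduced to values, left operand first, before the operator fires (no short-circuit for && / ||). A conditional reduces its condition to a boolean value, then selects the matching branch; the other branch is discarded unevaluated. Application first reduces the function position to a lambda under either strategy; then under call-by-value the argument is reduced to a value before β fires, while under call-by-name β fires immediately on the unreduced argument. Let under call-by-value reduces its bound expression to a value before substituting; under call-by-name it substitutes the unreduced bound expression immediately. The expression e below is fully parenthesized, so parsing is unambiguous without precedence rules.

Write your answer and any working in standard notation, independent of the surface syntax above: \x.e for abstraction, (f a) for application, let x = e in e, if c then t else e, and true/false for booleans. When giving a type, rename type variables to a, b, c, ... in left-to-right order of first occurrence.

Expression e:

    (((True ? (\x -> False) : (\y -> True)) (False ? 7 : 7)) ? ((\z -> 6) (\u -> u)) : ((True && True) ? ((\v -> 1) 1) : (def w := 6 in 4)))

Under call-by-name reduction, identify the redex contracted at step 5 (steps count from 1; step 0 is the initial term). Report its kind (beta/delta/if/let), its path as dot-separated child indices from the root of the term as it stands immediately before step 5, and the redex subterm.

Answer: if at root : (if true then ((\v.1) 1) else (let w = 6 in 4))

Working:
step 0: (if ((if true then (\x.false) else (\y.true)) (if false then 7 else 7)) then ((\z.6) (\u.u)) else (if (true && true) then ((\v.1) 1) else (let w = 6 in 4)))
step 1: [if@0.0] (if ((\x.false) (if false then 7 else 7)) then ((\z.6) (\u.u)) else (if (true && true) then ((\v.1) 1) else (let w = 6 in 4)))
step 2: [beta@0] (if false then ((\z.6) (\u.u)) else (if (true && true) then ((\v.1) 1) else (let w = 6 in 4)))
step 3: [if@root] (if (true && true) then ((\v.1) 1) else (let w = 6 in 4))
step 4: [delta@0] (if true then ((\v.1) 1) else (let w = 6 in 4))
step 5: [if@root] ((\v.1) 1)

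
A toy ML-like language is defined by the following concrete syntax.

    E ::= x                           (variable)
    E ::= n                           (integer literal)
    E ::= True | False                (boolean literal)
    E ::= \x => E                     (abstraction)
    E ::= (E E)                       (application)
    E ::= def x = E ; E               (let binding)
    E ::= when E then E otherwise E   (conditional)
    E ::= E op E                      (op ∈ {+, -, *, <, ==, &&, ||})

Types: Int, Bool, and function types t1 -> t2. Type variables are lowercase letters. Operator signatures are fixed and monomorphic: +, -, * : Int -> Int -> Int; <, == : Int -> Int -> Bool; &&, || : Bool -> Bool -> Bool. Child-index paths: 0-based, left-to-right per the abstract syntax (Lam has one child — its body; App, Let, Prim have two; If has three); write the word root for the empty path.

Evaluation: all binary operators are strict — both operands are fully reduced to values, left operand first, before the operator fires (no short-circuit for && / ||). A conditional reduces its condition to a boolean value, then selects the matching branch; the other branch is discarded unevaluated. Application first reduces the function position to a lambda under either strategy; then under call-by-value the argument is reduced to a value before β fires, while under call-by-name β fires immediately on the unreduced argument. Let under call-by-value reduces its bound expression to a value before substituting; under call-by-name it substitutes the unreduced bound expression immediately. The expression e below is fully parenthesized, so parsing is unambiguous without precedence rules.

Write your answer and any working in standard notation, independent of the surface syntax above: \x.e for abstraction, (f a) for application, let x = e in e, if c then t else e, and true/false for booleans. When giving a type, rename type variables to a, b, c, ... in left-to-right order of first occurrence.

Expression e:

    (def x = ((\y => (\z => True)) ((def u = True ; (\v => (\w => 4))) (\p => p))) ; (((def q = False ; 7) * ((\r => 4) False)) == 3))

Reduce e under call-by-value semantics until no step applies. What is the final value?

Answer: false

Derivation:
step 0: (let x = ((\y.(\z.true)) ((let u = true in (\v.(\w.4))) (\p.p))) in (((let q = false in 7) * ((\r.4) false)) == 3))
step 1: [let@0.1.0] (let x = ((\y.(\z.true)) ((\v.(\w.4)) (\p.p))) in (((let q = false in 7) * ((\r.4) false)) == 3))
step 2: [beta@0.1] (let x = ((\y.(\z.true)) (\w.4)) in (((let q = false in 7) * ((\r.4) false)) == 3))
step 3: [beta@0] (let x = (\z.true) in (((let q = false in 7) * ((\r.4) false)) == 3))
step 4: [let@root] (((let q = false in 7) * ((\r.4) false)) == 3)
step 5: [let@0.0] ((7 * ((\r.4) false)) == 3)
step 6: [beta@0.1] ((7 * 4) == 3)
step 7: [delta@0] (28 == 3)
step 8: [delta@root] false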